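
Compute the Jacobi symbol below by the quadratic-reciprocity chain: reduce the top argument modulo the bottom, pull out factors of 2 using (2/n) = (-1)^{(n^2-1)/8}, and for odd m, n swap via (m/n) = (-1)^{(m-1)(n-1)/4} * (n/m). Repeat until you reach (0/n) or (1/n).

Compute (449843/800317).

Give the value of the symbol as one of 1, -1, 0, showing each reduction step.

-1

flip (449843/800317) -> (800317/449843): both odd, 449843 mod 4 = 3, 800317 mod 4 = 1, so the flip contributes +1; sign now +1
(800317/449843): 800317 mod 449843 = 350474, so (800317/449843) = (350474/449843)
factor out 2^1: 350474 = 2^1·175237; with 449843 mod 8 = 3, (2/449843) = -1; sign now -1; continue with (175237/449843)
flip (175237/449843) -> (449843/175237): both odd, 175237 mod 4 = 1, 449843 mod 4 = 3, so the flip contributes +1; sign now -1
(449843/175237): 449843 mod 175237 = 99369, so (449843/175237) = (99369/175237)
flip (99369/175237) -> (175237/99369): both odd, 99369 mod 4 = 1, 175237 mod 4 = 1, so the flip contributes +1; sign now -1
(175237/99369): 175237 mod 99369 = 75868, so (175237/99369) = (75868/99369)
factor out 2^2: 75868 = 2^2·18967; with 99369 mod 8 = 1, (2/99369) = +1; sign now -1; continue with (18967/99369)
flip (18967/99369) -> (99369/18967): both odd, 18967 mod 4 = 3, 99369 mod 4 = 1, so the flip contributes +1; sign now -1
(99369/18967): 99369 mod 18967 = 4534, so (99369/18967) = (4534/18967)
factor out 2^1: 4534 = 2^1·2267; with 18967 mod 8 = 7, (2/18967) = +1; sign now -1; continue with (2267/18967)
flip (2267/18967) -> (18967/2267): both odd, 2267 mod 4 = 3, 18967 mod 4 = 3, so the flip contributes -1; sign now +1
(18967/2267): 18967 mod 2267 = 831, so (18967/2267) = (831/2267)
flip (831/2267) -> (2267/831): both odd, 831 mod 4 = 3, 2267 mod 4 = 3, so the flip contributes -1; sign now -1
(2267/831): 2267 mod 831 = 605, so (2267/831) = (605/831)
flip (605/831) -> (831/605): both odd, 605 mod 4 = 1, 831 mod 4 = 3, so the flip contributes +1; sign now -1
(831/605): 831 mod 605 = 226, so (831/605) = (226/605)
factor out 2^1: 226 = 2^1·113; with 605 mod 8 = 5, (2/605) = -1; sign now +1; continue with (113/605)
flip (113/605) -> (605/113): both odd, 113 mod 4 = 1, 605 mod 4 = 1, so the flip contributes +1; sign now +1
(605/113): 605 mod 113 = 40, so (605/113) = (40/113)
factor out 2^3: 40 = 2^3·5; with 113 mod 8 = 1, (2/113) = +1; sign now +1; continue with (5/113)
flip (5/113) -> (113/5): both odd, 5 mod 4 = 1, 113 mod 4 = 1, so the flip contributes +1; sign now +1
(113/5): 113 mod 5 = 3, so (113/5) = (3/5)
flip (3/5) -> (5/3): both odd, 3 mod 4 = 3, 5 mod 4 = 1, so the flip contributes +1; sign now +1
(5/3): 5 mod 3 = 2, so (5/3) = (2/3)
factor out 2^1: 2 = 2^1·1; with 3 mod 8 = 3, (2/3) = -1; sign now -1; continue with (1/3)
reached (1/3) = 1, so the symbol is -1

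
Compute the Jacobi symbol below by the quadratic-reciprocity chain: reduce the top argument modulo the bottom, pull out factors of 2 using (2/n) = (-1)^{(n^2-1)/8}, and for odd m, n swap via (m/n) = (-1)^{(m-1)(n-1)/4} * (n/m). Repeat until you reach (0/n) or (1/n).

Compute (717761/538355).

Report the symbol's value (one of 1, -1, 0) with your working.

1

(717761/538355): 717761 mod 538355 = 179406, so (717761/538355) = (179406/538355)
factor out 2^1: 179406 = 2^1·89703; with 538355 mod 8 = 3, (2/538355) = -1; sign now -1; continue with (89703/538355)
flip (89703/538355) -> (538355/89703): both odd, 89703 mod 4 = 3, 538355 mod 4 = 3, so the flip contributes -1; sign now +1
(538355/89703): 538355 mod 89703 = 137, so (538355/89703) = (137/89703)
flip (137/89703) -> (89703/137): both odd, 137 mod 4 = 1, 89703 mod 4 = 3, so the flip contributes +1; sign now +1
(89703/137): 89703 mod 137 = 105, so (89703/137) = (105/137)
flip (105/137) -> (137/105): both odd, 105 mod 4 = 1, 137 mod 4 = 1, so the flip contributes +1; sign now +1
(137/105): 137 mod 105 = 32, so (137/105) = (32/105)
factor out 2^5: 32 = 2^5·1; with 105 mod 8 = 1, (2/105) = +1; sign now +1; continue with (1/105)
reached (1/105) = 1, so the symbol is +1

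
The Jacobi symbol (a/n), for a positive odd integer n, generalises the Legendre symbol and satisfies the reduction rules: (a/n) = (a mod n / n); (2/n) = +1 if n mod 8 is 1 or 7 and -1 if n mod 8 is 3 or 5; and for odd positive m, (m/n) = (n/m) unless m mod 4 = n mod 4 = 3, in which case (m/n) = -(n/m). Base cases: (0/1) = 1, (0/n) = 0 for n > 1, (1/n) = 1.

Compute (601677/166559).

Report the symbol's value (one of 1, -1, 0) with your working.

(601677/166559): 601677 mod 166559 = 102000, so (601677/166559) = (102000/166559)
factor out 2^4: 102000 = 2^4·6375; with 166559 mod 8 = 7, (2/166559) = +1; sign now +1; continue with (6375/166559)
flip (6375/166559) -> (166559/6375): both odd, 6375 mod 4 = 3, 166559 mod 4 = 3, so the flip contributes -1; sign now -1
(166559/6375): 166559 mod 6375 = 809, so (166559/6375) = (809/6375)
flip (809/6375) -> (6375/809): both odd, 809 mod 4 = 1, 6375 mod 4 = 3, so the flip contributes +1; sign now -1
(6375/809): 6375 mod 809 = 712, so (6375/809) = (712/809)
factor out 2^3: 712 = 2^3·89; with 809 mod 8 = 1, (2/809) = +1; sign now -1; continue with (89/809)
flip (89/809) -> (809/89): both odd, 89 mod 4 = 1, 809 mod 4 = 1, so the flip contributes +1; sign now -1
(809/89): 809 mod 89 = 8, so (809/89) = (8/89)
factor out 2^3: 8 = 2^3·1; with 89 mod 8 = 1, (2/89) = +1; sign now -1; continue with (1/89)
reached (1/89) = 1, so the symbol is -1

-1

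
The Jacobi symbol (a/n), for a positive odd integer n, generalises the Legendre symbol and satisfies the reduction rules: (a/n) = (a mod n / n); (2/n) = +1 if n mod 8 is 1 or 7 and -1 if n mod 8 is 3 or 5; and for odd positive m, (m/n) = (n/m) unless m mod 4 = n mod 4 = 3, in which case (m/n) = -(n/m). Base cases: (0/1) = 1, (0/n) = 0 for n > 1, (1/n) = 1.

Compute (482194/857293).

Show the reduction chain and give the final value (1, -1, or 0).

1

factor out 2^1: 482194 = 2^1·241097; with 857293 mod 8 = 5, (2/857293) = -1; sign now -1; continue with (241097/857293)
flip (241097/857293) -> (857293/241097): both odd, 241097 mod 4 = 1, 857293 mod 4 = 1, so the flip contributes +1; sign now -1
(857293/241097): 857293 mod 241097 = 134002, so (857293/241097) = (134002/241097)
factor out 2^1: 134002 = 2^1·67001; with 241097 mod 8 = 1, (2/241097) = +1; sign now -1; continue with (67001/241097)
flip (67001/241097) -> (241097/67001): both odd, 67001 mod 4 = 1, 241097 mod 4 = 1, so the flip contributes +1; sign now -1
(241097/67001): 241097 mod 67001 = 40094, so (241097/67001) = (40094/67001)
factor out 2^1: 40094 = 2^1·20047; with 67001 mod 8 = 1, (2/67001) = +1; sign now -1; continue with (20047/67001)
flip (20047/67001) -> (67001/20047): both odd, 20047 mod 4 = 3, 67001 mod 4 = 1, so the flip contributes +1; sign now -1
(67001/20047): 67001 mod 20047 = 6860, so (67001/20047) = (6860/20047)
factor out 2^2: 6860 = 2^2·1715; with 20047 mod 8 = 7, (2/20047) = +1; sign now -1; continue with (1715/20047)
flip (1715/20047) -> (20047/1715): both odd, 1715 mod 4 = 3, 20047 mod 4 = 3, so the flip contributes -1; sign now +1
(20047/1715): 20047 mod 1715 = 1182, so (20047/1715) = (1182/1715)
factor out 2^1: 1182 = 2^1·591; with 1715 mod 8 = 3, (2/1715) = -1; sign now -1; continue with (591/1715)
flip (591/1715) -> (1715/591): both odd, 591 mod 4 = 3, 1715 mod 4 = 3, so the flip contributes -1; sign now +1
(1715/591): 1715 mod 591 = 533, so (1715/591) = (533/591)
flip (533/591) -> (591/533): both odd, 533 mod 4 = 1, 591 mod 4 = 3, so the flip contributes +1; sign now +1
(591/533): 591 mod 533 = 58, so (591/533) = (58/533)
factor out 2^1: 58 = 2^1·29; with 533 mod 8 = 5, (2/533) = -1; sign now -1; continue with (29/533)
flip (29/533) -> (533/29): both odd, 29 mod 4 = 1, 533 mod 4 = 1, so the flip contributes +1; sign now -1
(533/29): 533 mod 29 = 11, so (533/29) = (11/29)
flip (11/29) -> (29/11): both odd, 11 mod 4 = 3, 29 mod 4 = 1, so the flip contributes +1; sign now -1
(29/11): 29 mod 11 = 7, so (29/11) = (7/11)
flip (7/11) -> (11/7): both odd, 7 mod 4 = 3, 11 mod 4 = 3, so the flip contributes -1; sign now +1
(11/7): 11 mod 7 = 4, so (11/7) = (4/7)
factor out 2^2: 4 = 2^2·1; with 7 mod 8 = 7, (2/7) = +1; sign now +1; continue with (1/7)
reached (1/7) = 1, so the symbol is +1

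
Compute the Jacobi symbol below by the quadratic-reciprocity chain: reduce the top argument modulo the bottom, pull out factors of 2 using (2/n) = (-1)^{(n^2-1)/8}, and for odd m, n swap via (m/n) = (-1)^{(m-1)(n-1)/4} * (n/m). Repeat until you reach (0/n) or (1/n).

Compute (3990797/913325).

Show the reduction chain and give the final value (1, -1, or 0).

-1

(3990797/913325): 3990797 mod 913325 = 337497, so (3990797/913325) = (337497/913325)
flip (337497/913325) -> (913325/337497): both odd, 337497 mod 4 = 1, 913325 mod 4 = 1, so the flip contributes +1; sign now +1
(913325/337497): 913325 mod 337497 = 238331, so (913325/337497) = (238331/337497)
flip (238331/337497) -> (337497/238331): both odd, 238331 mod 4 = 3, 337497 mod 4 = 1, so the flip contributes +1; sign now +1
(337497/238331): 337497 mod 238331 = 99166, so (337497/238331) = (99166/238331)
factor out 2^1: 99166 = 2^1·49583; with 238331 mod 8 = 3, (2/238331) = -1; sign now -1; continue with (49583/238331)
flip (49583/238331) -> (238331/49583): both odd, 49583 mod 4 = 3, 238331 mod 4 = 3, so the flip contributes -1; sign now +1
(238331/49583): 238331 mod 49583 = 39999, so (238331/49583) = (39999/49583)
flip (39999/49583) -> (49583/39999): both odd, 39999 mod 4 = 3, 49583 mod 4 = 3, so the flip contributes -1; sign now -1
(49583/39999): 49583 mod 39999 = 9584, so (49583/39999) = (9584/39999)
factor out 2^4: 9584 = 2^4·599; with 39999 mod 8 = 7, (2/39999) = +1; sign now -1; continue with (599/39999)
flip (599/39999) -> (39999/599): both odd, 599 mod 4 = 3, 39999 mod 4 = 3, so the flip contributes -1; sign now +1
(39999/599): 39999 mod 599 = 465, so (39999/599) = (465/599)
flip (465/599) -> (599/465): both odd, 465 mod 4 = 1, 599 mod 4 = 3, so the flip contributes +1; sign now +1
(599/465): 599 mod 465 = 134, so (599/465) = (134/465)
factor out 2^1: 134 = 2^1·67; with 465 mod 8 = 1, (2/465) = +1; sign now +1; continue with (67/465)
flip (67/465) -> (465/67): both odd, 67 mod 4 = 3, 465 mod 4 = 1, so the flip contributes +1; sign now +1
(465/67): 465 mod 67 = 63, so (465/67) = (63/67)
flip (63/67) -> (67/63): both odd, 63 mod 4 = 3, 67 mod 4 = 3, so the flip contributes -1; sign now -1
(67/63): 67 mod 63 = 4, so (67/63) = (4/63)
factor out 2^2: 4 = 2^2·1; with 63 mod 8 = 7, (2/63) = +1; sign now -1; continue with (1/63)
reached (1/63) = 1, so the symbol is -1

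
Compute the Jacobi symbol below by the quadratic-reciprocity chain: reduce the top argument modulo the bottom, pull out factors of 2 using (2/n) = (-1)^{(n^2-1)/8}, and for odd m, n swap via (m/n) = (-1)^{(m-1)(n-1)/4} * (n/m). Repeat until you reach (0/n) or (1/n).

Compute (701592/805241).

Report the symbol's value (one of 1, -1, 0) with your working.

701592 = 2^3·87699; (2/805241) = +1 since 805241 mod 8 = 1, so (701592/805241) = (+1)^3·(87699/805241); sign now +1
reciprocity: (87699/805241) = +1·(805241/87699) since 87699 mod 4 = 3, 805241 mod 4 = 1; sign now +1
(805241/87699) = (15950/87699)   [reduce mod 87699]
15950 = 2^1·7975; (2/87699) = -1 since 87699 mod 8 = 3, so (15950/87699) = (-1)^1·(7975/87699); sign now -1
reciprocity: (7975/87699) = -1·(87699/7975) since 7975 mod 4 = 3, 87699 mod 4 = 3; sign now +1
(87699/7975) = (7949/7975)   [reduce mod 7975]
reciprocity: (7949/7975) = +1·(7975/7949) since 7949 mod 4 = 1, 7975 mod 4 = 3; sign now +1
(7975/7949) = (26/7949)   [reduce mod 7949]
26 = 2^1·13; (2/7949) = -1 since 7949 mod 8 = 5, so (26/7949) = (-1)^1·(13/7949); sign now -1
reciprocity: (13/7949) = +1·(7949/13) since 13 mod 4 = 1, 7949 mod 4 = 1; sign now -1
(7949/13) = (6/13)   [reduce mod 13]
6 = 2^1·3; (2/13) = -1 since 13 mod 8 = 5, so (6/13) = (-1)^1·(3/13); sign now +1
reciprocity: (3/13) = +1·(13/3) since 3 mod 4 = 3, 13 mod 4 = 1; sign now +1
(13/3) = (1/3)   [reduce mod 3]
(1/3) = 1; final value = sign = +1

1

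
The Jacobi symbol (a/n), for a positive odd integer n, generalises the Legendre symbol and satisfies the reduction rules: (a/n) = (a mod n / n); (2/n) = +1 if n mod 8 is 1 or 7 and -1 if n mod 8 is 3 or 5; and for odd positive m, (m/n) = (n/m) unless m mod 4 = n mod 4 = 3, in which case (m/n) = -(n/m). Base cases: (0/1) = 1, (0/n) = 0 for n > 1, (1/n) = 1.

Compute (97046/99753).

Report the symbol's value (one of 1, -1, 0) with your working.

-1

97046 = 2^1·48523; (2/99753) = +1 since 99753 mod 8 = 1, so (97046/99753) = (+1)^1·(48523/99753); sign now +1
reciprocity: (48523/99753) = +1·(99753/48523) since 48523 mod 4 = 3, 99753 mod 4 = 1; sign now +1
(99753/48523) = (2707/48523)   [reduce mod 48523]
reciprocity: (2707/48523) = -1·(48523/2707) since 2707 mod 4 = 3, 48523 mod 4 = 3; sign now -1
(48523/2707) = (2504/2707)   [reduce mod 2707]
2504 = 2^3·313; (2/2707) = -1 since 2707 mod 8 = 3, so (2504/2707) = (-1)^3·(313/2707); sign now +1
reciprocity: (313/2707) = +1·(2707/313) since 313 mod 4 = 1, 2707 mod 4 = 3; sign now +1
(2707/313) = (203/313)   [reduce mod 313]
reciprocity: (203/313) = +1·(313/203) since 203 mod 4 = 3, 313 mod 4 = 1; sign now +1
(313/203) = (110/203)   [reduce mod 203]
110 = 2^1·55; (2/203) = -1 since 203 mod 8 = 3, so (110/203) = (-1)^1·(55/203); sign now -1
reciprocity: (55/203) = -1·(203/55) since 55 mod 4 = 3, 203 mod 4 = 3; sign now +1
(203/55) = (38/55)   [reduce mod 55]
38 = 2^1·19; (2/55) = +1 since 55 mod 8 = 7, so (38/55) = (+1)^1·(19/55); sign now +1
reciprocity: (19/55) = -1·(55/19) since 19 mod 4 = 3, 55 mod 4 = 3; sign now -1
(55/19) = (17/19)   [reduce mod 19]
reciprocity: (17/19) = +1·(19/17) since 17 mod 4 = 1, 19 mod 4 = 3; sign now -1
(19/17) = (2/17)   [reduce mod 17]
2 = 2^1·1; (2/17) = +1 since 17 mod 8 = 1, so (2/17) = (+1)^1·(1/17); sign now -1
(1/17) = 1; final value = sign = -1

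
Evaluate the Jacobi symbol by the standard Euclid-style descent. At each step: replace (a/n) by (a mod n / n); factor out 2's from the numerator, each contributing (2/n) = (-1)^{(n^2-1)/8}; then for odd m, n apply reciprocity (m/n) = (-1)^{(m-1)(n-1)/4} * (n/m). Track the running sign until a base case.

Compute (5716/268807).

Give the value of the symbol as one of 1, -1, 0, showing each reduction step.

-1

factor out 2^2: 5716 = 2^2·1429; with 268807 mod 8 = 7, (2/268807) = +1; sign now +1; continue with (1429/268807)
flip (1429/268807) -> (268807/1429): both odd, 1429 mod 4 = 1, 268807 mod 4 = 3, so the flip contributes +1; sign now +1
(268807/1429): 268807 mod 1429 = 155, so (268807/1429) = (155/1429)
flip (155/1429) -> (1429/155): both odd, 155 mod 4 = 3, 1429 mod 4 = 1, so the flip contributes +1; sign now +1
(1429/155): 1429 mod 155 = 34, so (1429/155) = (34/155)
factor out 2^1: 34 = 2^1·17; with 155 mod 8 = 3, (2/155) = -1; sign now -1; continue with (17/155)
flip (17/155) -> (155/17): both odd, 17 mod 4 = 1, 155 mod 4 = 3, so the flip contributes +1; sign now -1
(155/17): 155 mod 17 = 2, so (155/17) = (2/17)
factor out 2^1: 2 = 2^1·1; with 17 mod 8 = 1, (2/17) = +1; sign now -1; continue with (1/17)
reached (1/17) = 1, so the symbol is -1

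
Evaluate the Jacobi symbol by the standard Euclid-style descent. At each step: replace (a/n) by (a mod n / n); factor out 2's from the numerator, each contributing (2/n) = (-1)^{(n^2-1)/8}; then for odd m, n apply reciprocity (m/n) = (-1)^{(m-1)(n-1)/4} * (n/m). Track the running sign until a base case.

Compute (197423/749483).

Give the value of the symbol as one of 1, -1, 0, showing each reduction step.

-1

reciprocity: (197423/749483) = -1·(749483/197423) since 197423 mod 4 = 3, 749483 mod 4 = 3; sign now -1
(749483/197423) = (157214/197423)   [reduce mod 197423]
157214 = 2^1·78607; (2/197423) = +1 since 197423 mod 8 = 7, so (157214/197423) = (+1)^1·(78607/197423); sign now -1
reciprocity: (78607/197423) = -1·(197423/78607) since 78607 mod 4 = 3, 197423 mod 4 = 3; sign now +1
(197423/78607) = (40209/78607)   [reduce mod 78607]
reciprocity: (40209/78607) = +1·(78607/40209) since 40209 mod 4 = 1, 78607 mod 4 = 3; sign now +1
(78607/40209) = (38398/40209)   [reduce mod 40209]
38398 = 2^1·19199; (2/40209) = +1 since 40209 mod 8 = 1, so (38398/40209) = (+1)^1·(19199/40209); sign now +1
reciprocity: (19199/40209) = +1·(40209/19199) since 19199 mod 4 = 3, 40209 mod 4 = 1; sign now +1
(40209/19199) = (1811/19199)   [reduce mod 19199]
reciprocity: (1811/19199) = -1·(19199/1811) since 1811 mod 4 = 3, 19199 mod 4 = 3; sign now -1
(19199/1811) = (1089/1811)   [reduce mod 1811]
reciprocity: (1089/1811) = +1·(1811/1089) since 1089 mod 4 = 1, 1811 mod 4 = 3; sign now -1
(1811/1089) = (722/1089)   [reduce mod 1089]
722 = 2^1·361; (2/1089) = +1 since 1089 mod 8 = 1, so (722/1089) = (+1)^1·(361/1089); sign now -1
reciprocity: (361/1089) = +1·(1089/361) since 361 mod 4 = 1, 1089 mod 4 = 1; sign now -1
(1089/361) = (6/361)   [reduce mod 361]
6 = 2^1·3; (2/361) = +1 since 361 mod 8 = 1, so (6/361) = (+1)^1·(3/361); sign now -1
reciprocity: (3/361) = +1·(361/3) since 3 mod 4 = 3, 361 mod 4 = 1; sign now -1
(361/3) = (1/3)   [reduce mod 3]
(1/3) = 1; final value = sign = -1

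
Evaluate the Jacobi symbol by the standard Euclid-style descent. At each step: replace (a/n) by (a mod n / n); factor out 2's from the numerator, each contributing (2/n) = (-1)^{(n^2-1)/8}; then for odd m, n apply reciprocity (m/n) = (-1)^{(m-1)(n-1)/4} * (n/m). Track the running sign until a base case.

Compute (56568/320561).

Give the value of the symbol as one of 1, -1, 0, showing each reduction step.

56568 = 2^3·7071; (2/320561) = +1 since 320561 mod 8 = 1, so (56568/320561) = (+1)^3·(7071/320561); sign now +1
reciprocity: (7071/320561) = +1·(320561/7071) since 7071 mod 4 = 3, 320561 mod 4 = 1; sign now +1
(320561/7071) = (2366/7071)   [reduce mod 7071]
2366 = 2^1·1183; (2/7071) = +1 since 7071 mod 8 = 7, so (2366/7071) = (+1)^1·(1183/7071); sign now +1
reciprocity: (1183/7071) = -1·(7071/1183) since 1183 mod 4 = 3, 7071 mod 4 = 3; sign now -1
(7071/1183) = (1156/1183)   [reduce mod 1183]
1156 = 2^2·289; (2/1183) = +1 since 1183 mod 8 = 7, so (1156/1183) = (+1)^2·(289/1183); sign now -1
reciprocity: (289/1183) = +1·(1183/289) since 289 mod 4 = 1, 1183 mod 4 = 3; sign now -1
(1183/289) = (27/289)   [reduce mod 289]
reciprocity: (27/289) = +1·(289/27) since 27 mod 4 = 3, 289 mod 4 = 1; sign now -1
(289/27) = (19/27)   [reduce mod 27]
reciprocity: (19/27) = -1·(27/19) since 19 mod 4 = 3, 27 mod 4 = 3; sign now +1
(27/19) = (8/19)   [reduce mod 19]
8 = 2^3·1; (2/19) = -1 since 19 mod 8 = 3, so (8/19) = (-1)^3·(1/19); sign now -1
(1/19) = 1; final value = sign = -1

-1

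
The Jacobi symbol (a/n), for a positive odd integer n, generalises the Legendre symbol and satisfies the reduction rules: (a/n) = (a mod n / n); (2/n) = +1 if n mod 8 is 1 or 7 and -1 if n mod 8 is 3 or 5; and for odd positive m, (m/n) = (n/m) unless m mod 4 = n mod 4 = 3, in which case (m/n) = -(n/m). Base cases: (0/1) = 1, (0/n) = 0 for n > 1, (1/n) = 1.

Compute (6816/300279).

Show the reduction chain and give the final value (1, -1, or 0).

0

factor out 2^5: 6816 = 2^5·213; with 300279 mod 8 = 7, (2/300279) = +1; sign now +1; continue with (213/300279)
flip (213/300279) -> (300279/213): both odd, 213 mod 4 = 1, 300279 mod 4 = 3, so the flip contributes +1; sign now +1
(300279/213): 300279 mod 213 = 162, so (300279/213) = (162/213)
factor out 2^1: 162 = 2^1·81; with 213 mod 8 = 5, (2/213) = -1; sign now -1; continue with (81/213)
flip (81/213) -> (213/81): both odd, 81 mod 4 = 1, 213 mod 4 = 1, so the flip contributes +1; sign now -1
(213/81): 213 mod 81 = 51, so (213/81) = (51/81)
flip (51/81) -> (81/51): both odd, 51 mod 4 = 3, 81 mod 4 = 1, so the flip contributes +1; sign now -1
(81/51): 81 mod 51 = 30, so (81/51) = (30/51)
factor out 2^1: 30 = 2^1·15; with 51 mod 8 = 3, (2/51) = -1; sign now +1; continue with (15/51)
flip (15/51) -> (51/15): both odd, 15 mod 4 = 3, 51 mod 4 = 3, so the flip contributes -1; sign now -1
(51/15): 51 mod 15 = 6, so (51/15) = (6/15)
factor out 2^1: 6 = 2^1·3; with 15 mod 8 = 7, (2/15) = +1; sign now -1; continue with (3/15)
flip (3/15) -> (15/3): both odd, 3 mod 4 = 3, 15 mod 4 = 3, so the flip contributes -1; sign now +1
(15/3): 15 mod 3 = 0, so (15/3) = (0/3)
reached (0/3); gcd(a, n) > 1, so (0/3) = 0 and the symbol is 0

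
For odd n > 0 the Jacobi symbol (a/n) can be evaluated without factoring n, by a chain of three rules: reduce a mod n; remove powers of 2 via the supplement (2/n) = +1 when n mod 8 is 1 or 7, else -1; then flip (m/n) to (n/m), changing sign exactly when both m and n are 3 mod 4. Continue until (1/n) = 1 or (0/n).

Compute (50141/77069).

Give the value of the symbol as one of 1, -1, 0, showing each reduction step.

flip (50141/77069) -> (77069/50141): both odd, 50141 mod 4 = 1, 77069 mod 4 = 1, so the flip contributes +1; sign now +1
(77069/50141): 77069 mod 50141 = 26928, so (77069/50141) = (26928/50141)
factor out 2^4: 26928 = 2^4·1683; with 50141 mod 8 = 5, (2/50141) = -1; sign now +1; continue with (1683/50141)
flip (1683/50141) -> (50141/1683): both odd, 1683 mod 4 = 3, 50141 mod 4 = 1, so the flip contributes +1; sign now +1
(50141/1683): 50141 mod 1683 = 1334, so (50141/1683) = (1334/1683)
factor out 2^1: 1334 = 2^1·667; with 1683 mod 8 = 3, (2/1683) = -1; sign now -1; continue with (667/1683)
flip (667/1683) -> (1683/667): both odd, 667 mod 4 = 3, 1683 mod 4 = 3, so the flip contributes -1; sign now +1
(1683/667): 1683 mod 667 = 349, so (1683/667) = (349/667)
flip (349/667) -> (667/349): both odd, 349 mod 4 = 1, 667 mod 4 = 3, so the flip contributes +1; sign now +1
(667/349): 667 mod 349 = 318, so (667/349) = (318/349)
factor out 2^1: 318 = 2^1·159; with 349 mod 8 = 5, (2/349) = -1; sign now -1; continue with (159/349)
flip (159/349) -> (349/159): both odd, 159 mod 4 = 3, 349 mod 4 = 1, so the flip contributes +1; sign now -1
(349/159): 349 mod 159 = 31, so (349/159) = (31/159)
flip (31/159) -> (159/31): both odd, 31 mod 4 = 3, 159 mod 4 = 3, so the flip contributes -1; sign now +1
(159/31): 159 mod 31 = 4, so (159/31) = (4/31)
factor out 2^2: 4 = 2^2·1; with 31 mod 8 = 7, (2/31) = +1; sign now +1; continue with (1/31)
reached (1/31) = 1, so the symbol is +1

1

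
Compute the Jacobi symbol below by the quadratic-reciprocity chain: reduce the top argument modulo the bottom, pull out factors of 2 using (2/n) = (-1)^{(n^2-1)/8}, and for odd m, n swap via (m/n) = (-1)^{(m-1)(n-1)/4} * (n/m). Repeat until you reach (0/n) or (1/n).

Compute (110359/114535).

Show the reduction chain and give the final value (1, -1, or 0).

flip (110359/114535) -> (114535/110359): both odd, 110359 mod 4 = 3, 114535 mod 4 = 3, so the flip contributes -1; sign now -1
(114535/110359): 114535 mod 110359 = 4176, so (114535/110359) = (4176/110359)
factor out 2^4: 4176 = 2^4·261; with 110359 mod 8 = 7, (2/110359) = +1; sign now -1; continue with (261/110359)
flip (261/110359) -> (110359/261): both odd, 261 mod 4 = 1, 110359 mod 4 = 3, so the flip contributes +1; sign now -1
(110359/261): 110359 mod 261 = 217, so (110359/261) = (217/261)
flip (217/261) -> (261/217): both odd, 217 mod 4 = 1, 261 mod 4 = 1, so the flip contributes +1; sign now -1
(261/217): 261 mod 217 = 44, so (261/217) = (44/217)
factor out 2^2: 44 = 2^2·11; with 217 mod 8 = 1, (2/217) = +1; sign now -1; continue with (11/217)
flip (11/217) -> (217/11): both odd, 11 mod 4 = 3, 217 mod 4 = 1, so the flip contributes +1; sign now -1
(217/11): 217 mod 11 = 8, so (217/11) = (8/11)
factor out 2^3: 8 = 2^3·1; with 11 mod 8 = 3, (2/11) = -1; sign now +1; continue with (1/11)
reached (1/11) = 1, so the symbol is +1

1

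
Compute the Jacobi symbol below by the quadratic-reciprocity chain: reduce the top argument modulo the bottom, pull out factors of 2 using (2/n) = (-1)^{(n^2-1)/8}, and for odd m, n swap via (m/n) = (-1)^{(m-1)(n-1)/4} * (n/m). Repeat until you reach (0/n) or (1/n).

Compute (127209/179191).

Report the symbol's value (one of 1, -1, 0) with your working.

-1

reciprocity: (127209/179191) = +1·(179191/127209) since 127209 mod 4 = 1, 179191 mod 4 = 3; sign now +1
(179191/127209) = (51982/127209)   [reduce mod 127209]
51982 = 2^1·25991; (2/127209) = +1 since 127209 mod 8 = 1, so (51982/127209) = (+1)^1·(25991/127209); sign now +1
reciprocity: (25991/127209) = +1·(127209/25991) since 25991 mod 4 = 3, 127209 mod 4 = 1; sign now +1
(127209/25991) = (23245/25991)   [reduce mod 25991]
reciprocity: (23245/25991) = +1·(25991/23245) since 23245 mod 4 = 1, 25991 mod 4 = 3; sign now +1
(25991/23245) = (2746/23245)   [reduce mod 23245]
2746 = 2^1·1373; (2/23245) = -1 since 23245 mod 8 = 5, so (2746/23245) = (-1)^1·(1373/23245); sign now -1
reciprocity: (1373/23245) = +1·(23245/1373) since 1373 mod 4 = 1, 23245 mod 4 = 1; sign now -1
(23245/1373) = (1277/1373)   [reduce mod 1373]
reciprocity: (1277/1373) = +1·(1373/1277) since 1277 mod 4 = 1, 1373 mod 4 = 1; sign now -1
(1373/1277) = (96/1277)   [reduce mod 1277]
96 = 2^5·3; (2/1277) = -1 since 1277 mod 8 = 5, so (96/1277) = (-1)^5·(3/1277); sign now +1
reciprocity: (3/1277) = +1·(1277/3) since 3 mod 4 = 3, 1277 mod 4 = 1; sign now +1
(1277/3) = (2/3)   [reduce mod 3]
2 = 2^1·1; (2/3) = -1 since 3 mod 8 = 3, so (2/3) = (-1)^1·(1/3); sign now -1
(1/3) = 1; final value = sign = -1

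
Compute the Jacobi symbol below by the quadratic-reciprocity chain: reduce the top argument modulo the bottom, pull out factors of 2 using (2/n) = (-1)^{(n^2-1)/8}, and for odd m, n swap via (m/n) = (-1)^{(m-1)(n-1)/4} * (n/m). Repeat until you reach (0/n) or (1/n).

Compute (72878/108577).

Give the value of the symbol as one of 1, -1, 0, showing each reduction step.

1

72878 = 2^1·36439; (2/108577) = +1 since 108577 mod 8 = 1, so (72878/108577) = (+1)^1·(36439/108577); sign now +1
reciprocity: (36439/108577) = +1·(108577/36439) since 36439 mod 4 = 3, 108577 mod 4 = 1; sign now +1
(108577/36439) = (35699/36439)   [reduce mod 36439]
reciprocity: (35699/36439) = -1·(36439/35699) since 35699 mod 4 = 3, 36439 mod 4 = 3; sign now -1
(36439/35699) = (740/35699)   [reduce mod 35699]
740 = 2^2·185; (2/35699) = -1 since 35699 mod 8 = 3, so (740/35699) = (-1)^2·(185/35699); sign now -1
reciprocity: (185/35699) = +1·(35699/185) since 185 mod 4 = 1, 35699 mod 4 = 3; sign now -1
(35699/185) = (179/185)   [reduce mod 185]
reciprocity: (179/185) = +1·(185/179) since 179 mod 4 = 3, 185 mod 4 = 1; sign now -1
(185/179) = (6/179)   [reduce mod 179]
6 = 2^1·3; (2/179) = -1 since 179 mod 8 = 3, so (6/179) = (-1)^1·(3/179); sign now +1
reciprocity: (3/179) = -1·(179/3) since 3 mod 4 = 3, 179 mod 4 = 3; sign now -1
(179/3) = (2/3)   [reduce mod 3]
2 = 2^1·1; (2/3) = -1 since 3 mod 8 = 3, so (2/3) = (-1)^1·(1/3); sign now +1
(1/3) = 1; final value = sign = +1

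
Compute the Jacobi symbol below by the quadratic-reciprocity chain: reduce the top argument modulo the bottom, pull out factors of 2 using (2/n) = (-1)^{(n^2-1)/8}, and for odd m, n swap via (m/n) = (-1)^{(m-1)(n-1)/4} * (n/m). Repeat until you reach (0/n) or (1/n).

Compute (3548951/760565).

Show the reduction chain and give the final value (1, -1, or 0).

(3548951/760565) = (506691/760565)   [reduce mod 760565]
reciprocity: (506691/760565) = +1·(760565/506691) since 506691 mod 4 = 3, 760565 mod 4 = 1; sign now +1
(760565/506691) = (253874/506691)   [reduce mod 506691]
253874 = 2^1·126937; (2/506691) = -1 since 506691 mod 8 = 3, so (253874/506691) = (-1)^1·(126937/506691); sign now -1
reciprocity: (126937/506691) = +1·(506691/126937) since 126937 mod 4 = 1, 506691 mod 4 = 3; sign now -1
(506691/126937) = (125880/126937)   [reduce mod 126937]
125880 = 2^3·15735; (2/126937) = +1 since 126937 mod 8 = 1, so (125880/126937) = (+1)^3·(15735/126937); sign now -1
reciprocity: (15735/126937) = +1·(126937/15735) since 15735 mod 4 = 3, 126937 mod 4 = 1; sign now -1
(126937/15735) = (1057/15735)   [reduce mod 15735]
reciprocity: (1057/15735) = +1·(15735/1057) since 1057 mod 4 = 1, 15735 mod 4 = 3; sign now -1
(15735/1057) = (937/1057)   [reduce mod 1057]
reciprocity: (937/1057) = +1·(1057/937) since 937 mod 4 = 1, 1057 mod 4 = 1; sign now -1
(1057/937) = (120/937)   [reduce mod 937]
120 = 2^3·15; (2/937) = +1 since 937 mod 8 = 1, so (120/937) = (+1)^3·(15/937); sign now -1
reciprocity: (15/937) = +1·(937/15) since 15 mod 4 = 3, 937 mod 4 = 1; sign now -1
(937/15) = (7/15)   [reduce mod 15]
reciprocity: (7/15) = -1·(15/7) since 7 mod 4 = 3, 15 mod 4 = 3; sign now +1
(15/7) = (1/7)   [reduce mod 7]
(1/7) = 1; final value = sign = +1

1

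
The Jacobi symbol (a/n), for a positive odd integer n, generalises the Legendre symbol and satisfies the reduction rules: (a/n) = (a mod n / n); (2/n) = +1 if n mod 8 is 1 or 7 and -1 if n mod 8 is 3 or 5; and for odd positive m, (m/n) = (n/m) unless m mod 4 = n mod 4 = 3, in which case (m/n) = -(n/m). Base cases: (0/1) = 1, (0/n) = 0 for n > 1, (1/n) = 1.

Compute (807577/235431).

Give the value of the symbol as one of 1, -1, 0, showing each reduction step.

(807577/235431): 807577 mod 235431 = 101284, so (807577/235431) = (101284/235431)
factor out 2^2: 101284 = 2^2·25321; with 235431 mod 8 = 7, (2/235431) = +1; sign now +1; continue with (25321/235431)
flip (25321/235431) -> (235431/25321): both odd, 25321 mod 4 = 1, 235431 mod 4 = 3, so the flip contributes +1; sign now +1
(235431/25321): 235431 mod 25321 = 7542, so (235431/25321) = (7542/25321)
factor out 2^1: 7542 = 2^1·3771; with 25321 mod 8 = 1, (2/25321) = +1; sign now +1; continue with (3771/25321)
flip (3771/25321) -> (25321/3771): both odd, 3771 mod 4 = 3, 25321 mod 4 = 1, so the flip contributes +1; sign now +1
(25321/3771): 25321 mod 3771 = 2695, so (25321/3771) = (2695/3771)
flip (2695/3771) -> (3771/2695): both odd, 2695 mod 4 = 3, 3771 mod 4 = 3, so the flip contributes -1; sign now -1
(3771/2695): 3771 mod 2695 = 1076, so (3771/2695) = (1076/2695)
factor out 2^2: 1076 = 2^2·269; with 2695 mod 8 = 7, (2/2695) = +1; sign now -1; continue with (269/2695)
flip (269/2695) -> (2695/269): both odd, 269 mod 4 = 1, 2695 mod 4 = 3, so the flip contributes +1; sign now -1
(2695/269): 2695 mod 269 = 5, so (2695/269) = (5/269)
flip (5/269) -> (269/5): both odd, 5 mod 4 = 1, 269 mod 4 = 1, so the flip contributes +1; sign now -1
(269/5): 269 mod 5 = 4, so (269/5) = (4/5)
factor out 2^2: 4 = 2^2·1; with 5 mod 8 = 5, (2/5) = -1; sign now -1; continue with (1/5)
reached (1/5) = 1, so the symbol is -1

-1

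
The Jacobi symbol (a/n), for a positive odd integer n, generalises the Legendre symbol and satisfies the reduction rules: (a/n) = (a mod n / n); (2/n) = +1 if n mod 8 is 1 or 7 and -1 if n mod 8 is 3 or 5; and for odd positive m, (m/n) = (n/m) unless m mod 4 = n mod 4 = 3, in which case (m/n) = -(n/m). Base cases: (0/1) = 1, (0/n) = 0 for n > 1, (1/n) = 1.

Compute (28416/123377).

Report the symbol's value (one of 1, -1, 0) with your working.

1

28416 = 2^8·111; (2/123377) = +1 since 123377 mod 8 = 1, so (28416/123377) = (+1)^8·(111/123377); sign now +1
reciprocity: (111/123377) = +1·(123377/111) since 111 mod 4 = 3, 123377 mod 4 = 1; sign now +1
(123377/111) = (56/111)   [reduce mod 111]
56 = 2^3·7; (2/111) = +1 since 111 mod 8 = 7, so (56/111) = (+1)^3·(7/111); sign now +1
reciprocity: (7/111) = -1·(111/7) since 7 mod 4 = 3, 111 mod 4 = 3; sign now -1
(111/7) = (6/7)   [reduce mod 7]
6 = 2^1·3; (2/7) = +1 since 7 mod 8 = 7, so (6/7) = (+1)^1·(3/7); sign now -1
reciprocity: (3/7) = -1·(7/3) since 3 mod 4 = 3, 7 mod 4 = 3; sign now +1
(7/3) = (1/3)   [reduce mod 3]
(1/3) = 1; final value = sign = +1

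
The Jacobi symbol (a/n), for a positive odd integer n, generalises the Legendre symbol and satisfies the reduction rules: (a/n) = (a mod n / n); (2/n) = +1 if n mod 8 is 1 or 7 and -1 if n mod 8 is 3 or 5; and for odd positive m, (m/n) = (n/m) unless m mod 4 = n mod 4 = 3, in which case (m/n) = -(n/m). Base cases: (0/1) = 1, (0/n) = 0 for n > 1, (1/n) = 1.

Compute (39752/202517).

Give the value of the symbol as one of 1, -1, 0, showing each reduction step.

39752 = 2^3·4969; (2/202517) = -1 since 202517 mod 8 = 5, so (39752/202517) = (-1)^3·(4969/202517); sign now -1
reciprocity: (4969/202517) = +1·(202517/4969) since 4969 mod 4 = 1, 202517 mod 4 = 1; sign now -1
(202517/4969) = (3757/4969)   [reduce mod 4969]
reciprocity: (3757/4969) = +1·(4969/3757) since 3757 mod 4 = 1, 4969 mod 4 = 1; sign now -1
(4969/3757) = (1212/3757)   [reduce mod 3757]
1212 = 2^2·303; (2/3757) = -1 since 3757 mod 8 = 5, so (1212/3757) = (-1)^2·(303/3757); sign now -1
reciprocity: (303/3757) = +1·(3757/303) since 303 mod 4 = 3, 3757 mod 4 = 1; sign now -1
(3757/303) = (121/303)   [reduce mod 303]
reciprocity: (121/303) = +1·(303/121) since 121 mod 4 = 1, 303 mod 4 = 3; sign now -1
(303/121) = (61/121)   [reduce mod 121]
reciprocity: (61/121) = +1·(121/61) since 61 mod 4 = 1, 121 mod 4 = 1; sign now -1
(121/61) = (60/61)   [reduce mod 61]
60 = 2^2·15; (2/61) = -1 since 61 mod 8 = 5, so (60/61) = (-1)^2·(15/61); sign now -1
reciprocity: (15/61) = +1·(61/15) since 15 mod 4 = 3, 61 mod 4 = 1; sign now -1
(61/15) = (1/15)   [reduce mod 15]
(1/15) = 1; final value = sign = -1

-1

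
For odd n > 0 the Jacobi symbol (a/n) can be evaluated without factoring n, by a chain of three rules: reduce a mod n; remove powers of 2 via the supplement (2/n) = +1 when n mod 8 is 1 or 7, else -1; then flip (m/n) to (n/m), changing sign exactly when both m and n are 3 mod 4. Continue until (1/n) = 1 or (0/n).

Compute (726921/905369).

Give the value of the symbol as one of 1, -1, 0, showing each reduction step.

0

reciprocity: (726921/905369) = +1·(905369/726921) since 726921 mod 4 = 1, 905369 mod 4 = 1; sign now +1
(905369/726921) = (178448/726921)   [reduce mod 726921]
178448 = 2^4·11153; (2/726921) = +1 since 726921 mod 8 = 1, so (178448/726921) = (+1)^4·(11153/726921); sign now +1
reciprocity: (11153/726921) = +1·(726921/11153) since 11153 mod 4 = 1, 726921 mod 4 = 1; sign now +1
(726921/11153) = (1976/11153)   [reduce mod 11153]
1976 = 2^3·247; (2/11153) = +1 since 11153 mod 8 = 1, so (1976/11153) = (+1)^3·(247/11153); sign now +1
reciprocity: (247/11153) = +1·(11153/247) since 247 mod 4 = 3, 11153 mod 4 = 1; sign now +1
(11153/247) = (38/247)   [reduce mod 247]
38 = 2^1·19; (2/247) = +1 since 247 mod 8 = 7, so (38/247) = (+1)^1·(19/247); sign now +1
reciprocity: (19/247) = -1·(247/19) since 19 mod 4 = 3, 247 mod 4 = 3; sign now -1
(247/19) = (0/19)   [reduce mod 19]
(0/19) = 0   [gcd(a, n) > 1]; final value = 0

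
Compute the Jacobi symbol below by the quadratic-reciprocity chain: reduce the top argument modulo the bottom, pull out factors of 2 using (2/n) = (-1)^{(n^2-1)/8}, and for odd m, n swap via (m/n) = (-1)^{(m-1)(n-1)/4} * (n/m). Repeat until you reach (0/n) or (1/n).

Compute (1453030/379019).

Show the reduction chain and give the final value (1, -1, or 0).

(1453030/379019) = (315973/379019)   [reduce mod 379019]
reciprocity: (315973/379019) = +1·(379019/315973) since 315973 mod 4 = 1, 379019 mod 4 = 3; sign now +1
(379019/315973) = (63046/315973)   [reduce mod 315973]
63046 = 2^1·31523; (2/315973) = -1 since 315973 mod 8 = 5, so (63046/315973) = (-1)^1·(31523/315973); sign now -1
reciprocity: (31523/315973) = +1·(315973/31523) since 31523 mod 4 = 3, 315973 mod 4 = 1; sign now -1
(315973/31523) = (743/31523)   [reduce mod 31523]
reciprocity: (743/31523) = -1·(31523/743) since 743 mod 4 = 3, 31523 mod 4 = 3; sign now +1
(31523/743) = (317/743)   [reduce mod 743]
reciprocity: (317/743) = +1·(743/317) since 317 mod 4 = 1, 743 mod 4 = 3; sign now +1
(743/317) = (109/317)   [reduce mod 317]
reciprocity: (109/317) = +1·(317/109) since 109 mod 4 = 1, 317 mod 4 = 1; sign now +1
(317/109) = (99/109)   [reduce mod 109]
reciprocity: (99/109) = +1·(109/99) since 99 mod 4 = 3, 109 mod 4 = 1; sign now +1
(109/99) = (10/99)   [reduce mod 99]
10 = 2^1·5; (2/99) = -1 since 99 mod 8 = 3, so (10/99) = (-1)^1·(5/99); sign now -1
reciprocity: (5/99) = +1·(99/5) since 5 mod 4 = 1, 99 mod 4 = 3; sign now -1
(99/5) = (4/5)   [reduce mod 5]
4 = 2^2·1; (2/5) = -1 since 5 mod 8 = 5, so (4/5) = (-1)^2·(1/5); sign now -1
(1/5) = 1; final value = sign = -1

-1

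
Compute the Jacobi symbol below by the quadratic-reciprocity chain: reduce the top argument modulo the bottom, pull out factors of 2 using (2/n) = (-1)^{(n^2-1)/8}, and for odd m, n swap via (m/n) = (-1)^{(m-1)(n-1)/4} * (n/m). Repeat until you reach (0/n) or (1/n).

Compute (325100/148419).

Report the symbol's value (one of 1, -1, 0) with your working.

(325100/148419) = (28262/148419)   [reduce mod 148419]
28262 = 2^1·14131; (2/148419) = -1 since 148419 mod 8 = 3, so (28262/148419) = (-1)^1·(14131/148419); sign now -1
reciprocity: (14131/148419) = -1·(148419/14131) since 14131 mod 4 = 3, 148419 mod 4 = 3; sign now +1
(148419/14131) = (7109/14131)   [reduce mod 14131]
reciprocity: (7109/14131) = +1·(14131/7109) since 7109 mod 4 = 1, 14131 mod 4 = 3; sign now +1
(14131/7109) = (7022/7109)   [reduce mod 7109]
7022 = 2^1·3511; (2/7109) = -1 since 7109 mod 8 = 5, so (7022/7109) = (-1)^1·(3511/7109); sign now -1
reciprocity: (3511/7109) = +1·(7109/3511) since 3511 mod 4 = 3, 7109 mod 4 = 1; sign now -1
(7109/3511) = (87/3511)   [reduce mod 3511]
reciprocity: (87/3511) = -1·(3511/87) since 87 mod 4 = 3, 3511 mod 4 = 3; sign now +1
(3511/87) = (31/87)   [reduce mod 87]
reciprocity: (31/87) = -1·(87/31) since 31 mod 4 = 3, 87 mod 4 = 3; sign now -1
(87/31) = (25/31)   [reduce mod 31]
reciprocity: (25/31) = +1·(31/25) since 25 mod 4 = 1, 31 mod 4 = 3; sign now -1
(31/25) = (6/25)   [reduce mod 25]
6 = 2^1·3; (2/25) = +1 since 25 mod 8 = 1, so (6/25) = (+1)^1·(3/25); sign now -1
reciprocity: (3/25) = +1·(25/3) since 3 mod 4 = 3, 25 mod 4 = 1; sign now -1
(25/3) = (1/3)   [reduce mod 3]
(1/3) = 1; final value = sign = -1

-1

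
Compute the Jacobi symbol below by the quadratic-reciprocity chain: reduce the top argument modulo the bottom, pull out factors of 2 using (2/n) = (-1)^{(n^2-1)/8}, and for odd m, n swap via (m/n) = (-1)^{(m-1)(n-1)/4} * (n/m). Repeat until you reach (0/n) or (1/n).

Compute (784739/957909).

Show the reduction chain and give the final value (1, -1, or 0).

reciprocity: (784739/957909) = +1·(957909/784739) since 784739 mod 4 = 3, 957909 mod 4 = 1; sign now +1
(957909/784739) = (173170/784739)   [reduce mod 784739]
173170 = 2^1·86585; (2/784739) = -1 since 784739 mod 8 = 3, so (173170/784739) = (-1)^1·(86585/784739); sign now -1
reciprocity: (86585/784739) = +1·(784739/86585) since 86585 mod 4 = 1, 784739 mod 4 = 3; sign now -1
(784739/86585) = (5474/86585)   [reduce mod 86585]
5474 = 2^1·2737; (2/86585) = +1 since 86585 mod 8 = 1, so (5474/86585) = (+1)^1·(2737/86585); sign now -1
reciprocity: (2737/86585) = +1·(86585/2737) since 2737 mod 4 = 1, 86585 mod 4 = 1; sign now -1
(86585/2737) = (1738/2737)   [reduce mod 2737]
1738 = 2^1·869; (2/2737) = +1 since 2737 mod 8 = 1, so (1738/2737) = (+1)^1·(869/2737); sign now -1
reciprocity: (869/2737) = +1·(2737/869) since 869 mod 4 = 1, 2737 mod 4 = 1; sign now -1
(2737/869) = (130/869)   [reduce mod 869]
130 = 2^1·65; (2/869) = -1 since 869 mod 8 = 5, so (130/869) = (-1)^1·(65/869); sign now +1
reciprocity: (65/869) = +1·(869/65) since 65 mod 4 = 1, 869 mod 4 = 1; sign now +1
(869/65) = (24/65)   [reduce mod 65]
24 = 2^3·3; (2/65) = +1 since 65 mod 8 = 1, so (24/65) = (+1)^3·(3/65); sign now +1
reciprocity: (3/65) = +1·(65/3) since 3 mod 4 = 3, 65 mod 4 = 1; sign now +1
(65/3) = (2/3)   [reduce mod 3]
2 = 2^1·1; (2/3) = -1 since 3 mod 8 = 3, so (2/3) = (-1)^1·(1/3); sign now -1
(1/3) = 1; final value = sign = -1

-1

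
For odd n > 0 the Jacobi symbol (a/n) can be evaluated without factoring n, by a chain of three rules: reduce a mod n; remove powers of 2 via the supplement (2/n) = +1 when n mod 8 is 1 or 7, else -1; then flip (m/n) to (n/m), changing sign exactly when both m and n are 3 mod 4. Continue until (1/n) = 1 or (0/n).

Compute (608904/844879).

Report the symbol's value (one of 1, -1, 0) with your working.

608904 = 2^3·76113; (2/844879) = +1 since 844879 mod 8 = 7, so (608904/844879) = (+1)^3·(76113/844879); sign now +1
reciprocity: (76113/844879) = +1·(844879/76113) since 76113 mod 4 = 1, 844879 mod 4 = 3; sign now +1
(844879/76113) = (7636/76113)   [reduce mod 76113]
7636 = 2^2·1909; (2/76113) = +1 since 76113 mod 8 = 1, so (7636/76113) = (+1)^2·(1909/76113); sign now +1
reciprocity: (1909/76113) = +1·(76113/1909) since 1909 mod 4 = 1, 76113 mod 4 = 1; sign now +1
(76113/1909) = (1662/1909)   [reduce mod 1909]
1662 = 2^1·831; (2/1909) = -1 since 1909 mod 8 = 5, so (1662/1909) = (-1)^1·(831/1909); sign now -1
reciprocity: (831/1909) = +1·(1909/831) since 831 mod 4 = 3, 1909 mod 4 = 1; sign now -1
(1909/831) = (247/831)   [reduce mod 831]
reciprocity: (247/831) = -1·(831/247) since 247 mod 4 = 3, 831 mod 4 = 3; sign now +1
(831/247) = (90/247)   [reduce mod 247]
90 = 2^1·45; (2/247) = +1 since 247 mod 8 = 7, so (90/247) = (+1)^1·(45/247); sign now +1
reciprocity: (45/247) = +1·(247/45) since 45 mod 4 = 1, 247 mod 4 = 3; sign now +1
(247/45) = (22/45)   [reduce mod 45]
22 = 2^1·11; (2/45) = -1 since 45 mod 8 = 5, so (22/45) = (-1)^1·(11/45); sign now -1
reciprocity: (11/45) = +1·(45/11) since 11 mod 4 = 3, 45 mod 4 = 1; sign now -1
(45/11) = (1/11)   [reduce mod 11]
(1/11) = 1; final value = sign = -1

-1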